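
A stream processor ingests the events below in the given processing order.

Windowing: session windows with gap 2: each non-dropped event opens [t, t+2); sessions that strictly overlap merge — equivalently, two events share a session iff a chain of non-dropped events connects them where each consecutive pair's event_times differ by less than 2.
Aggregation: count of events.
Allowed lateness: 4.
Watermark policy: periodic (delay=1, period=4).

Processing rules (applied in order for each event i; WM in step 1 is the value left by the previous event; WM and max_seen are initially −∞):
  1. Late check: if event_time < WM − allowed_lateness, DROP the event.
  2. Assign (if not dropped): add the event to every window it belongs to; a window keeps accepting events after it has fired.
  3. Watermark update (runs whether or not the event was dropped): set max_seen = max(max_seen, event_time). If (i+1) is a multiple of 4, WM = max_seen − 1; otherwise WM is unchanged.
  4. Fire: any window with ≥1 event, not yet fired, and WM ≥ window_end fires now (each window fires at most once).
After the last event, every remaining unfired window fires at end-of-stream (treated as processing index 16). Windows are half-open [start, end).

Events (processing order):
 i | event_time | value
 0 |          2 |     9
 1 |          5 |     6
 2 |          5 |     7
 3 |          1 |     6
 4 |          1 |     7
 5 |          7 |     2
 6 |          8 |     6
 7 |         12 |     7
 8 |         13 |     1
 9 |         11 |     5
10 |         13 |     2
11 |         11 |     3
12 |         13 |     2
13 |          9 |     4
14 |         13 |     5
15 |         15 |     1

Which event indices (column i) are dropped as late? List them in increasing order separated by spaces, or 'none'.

i=0 t=2 v=9: → [2,4); WM=−∞
i=1 t=5 v=6: → [5,7); WM=−∞
i=2 t=5 v=7: → [5,7); WM=−∞
i=3 t=1 v=6: → [1,4); WM=4
i=4 t=1 v=7: → [1,4); WM=4
i=5 t=7 v=2: → [7,9); WM=4
i=6 t=8 v=6: → [7,10); WM=4
i=7 t=12 v=7: → [12,14); WM=11
i=8 t=13 v=1: → [12,15); WM=11
i=9 t=11 v=5: → [11,15); WM=11
i=10 t=13 v=2: → [11,15); WM=11
i=11 t=11 v=3: → [11,15); WM=12
i=12 t=13 v=2: → [11,15); WM=12
i=13 t=9 v=4: → [7,11); WM=12
i=14 t=13 v=5: → [11,15); WM=12
i=15 t=15 v=1: → [15,17); WM=14

none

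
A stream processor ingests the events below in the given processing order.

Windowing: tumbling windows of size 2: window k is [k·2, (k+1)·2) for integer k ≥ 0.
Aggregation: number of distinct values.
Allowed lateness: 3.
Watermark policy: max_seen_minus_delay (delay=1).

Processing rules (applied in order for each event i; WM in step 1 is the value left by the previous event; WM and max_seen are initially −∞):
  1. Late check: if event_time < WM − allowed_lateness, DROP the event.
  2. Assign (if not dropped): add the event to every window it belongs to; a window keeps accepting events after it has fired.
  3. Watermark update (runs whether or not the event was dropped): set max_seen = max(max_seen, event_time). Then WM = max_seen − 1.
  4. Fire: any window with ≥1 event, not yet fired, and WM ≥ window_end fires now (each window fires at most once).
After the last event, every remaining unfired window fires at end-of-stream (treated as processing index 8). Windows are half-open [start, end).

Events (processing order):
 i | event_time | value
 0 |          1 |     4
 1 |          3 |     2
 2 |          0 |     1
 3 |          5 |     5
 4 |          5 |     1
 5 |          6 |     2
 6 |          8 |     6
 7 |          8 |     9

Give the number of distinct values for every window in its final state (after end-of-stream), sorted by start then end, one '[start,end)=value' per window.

[0,2)=2 [2,4)=1 [4,6)=2 [6,8)=1 [8,10)=2

i=0 t=1 v=4: → [0,2); WM=0
i=1 t=3 v=2: → [2,4); WM=2; [0,2) fires=1
i=2 t=0 v=1: → [0,2); WM=2
i=3 t=5 v=5: → [4,6); WM=4; [2,4) fires=1
i=4 t=5 v=1: → [4,6); WM=4
i=5 t=6 v=2: → [6,8); WM=5
i=6 t=8 v=6: → [8,10); WM=7; [4,6) fires=2
i=7 t=8 v=9: → [8,10); WM=7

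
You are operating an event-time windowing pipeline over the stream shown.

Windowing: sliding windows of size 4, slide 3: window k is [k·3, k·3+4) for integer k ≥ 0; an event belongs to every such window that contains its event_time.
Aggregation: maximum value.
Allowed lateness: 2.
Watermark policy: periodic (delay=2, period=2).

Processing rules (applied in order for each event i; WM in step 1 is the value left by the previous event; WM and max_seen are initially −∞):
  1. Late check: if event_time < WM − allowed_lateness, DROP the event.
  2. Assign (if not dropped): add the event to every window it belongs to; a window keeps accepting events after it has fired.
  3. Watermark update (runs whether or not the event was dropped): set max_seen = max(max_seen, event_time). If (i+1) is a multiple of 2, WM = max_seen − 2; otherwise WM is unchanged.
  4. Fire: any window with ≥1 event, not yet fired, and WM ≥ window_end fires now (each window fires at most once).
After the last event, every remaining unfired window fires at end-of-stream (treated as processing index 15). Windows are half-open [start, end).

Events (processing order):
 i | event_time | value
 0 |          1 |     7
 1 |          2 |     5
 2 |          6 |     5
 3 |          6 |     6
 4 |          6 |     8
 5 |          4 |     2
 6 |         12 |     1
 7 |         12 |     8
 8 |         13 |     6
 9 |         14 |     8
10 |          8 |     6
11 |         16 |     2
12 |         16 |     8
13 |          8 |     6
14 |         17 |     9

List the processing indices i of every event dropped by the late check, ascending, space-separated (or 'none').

i=0 t=1 v=7: → [0,4); WM=−∞
i=1 t=2 v=5: → [0,4); WM=0
i=2 t=6 v=5: → [6,10),[3,7); WM=0
i=3 t=6 v=6: → [6,10),[3,7); WM=4; [0,4) fires=7
i=4 t=6 v=8: → [6,10),[3,7); WM=4
i=5 t=4 v=2: → [3,7); WM=4
i=6 t=12 v=1: → [12,16),[9,13); WM=4
i=7 t=12 v=8: → [12,16),[9,13); WM=10; [3,7) fires=8 [6,10) fires=8
i=8 t=13 v=6: → [12,16); WM=10
i=9 t=14 v=8: → [12,16); WM=12
i=10 t=8 v=6: DROP (t<12-2); WM=12
i=11 t=16 v=2: → [15,19); WM=14; [9,13) fires=8
i=12 t=16 v=8: → [15,19); WM=14
i=13 t=8 v=6: DROP (t<14-2); WM=14
i=14 t=17 v=9: → [15,19); WM=14

10 13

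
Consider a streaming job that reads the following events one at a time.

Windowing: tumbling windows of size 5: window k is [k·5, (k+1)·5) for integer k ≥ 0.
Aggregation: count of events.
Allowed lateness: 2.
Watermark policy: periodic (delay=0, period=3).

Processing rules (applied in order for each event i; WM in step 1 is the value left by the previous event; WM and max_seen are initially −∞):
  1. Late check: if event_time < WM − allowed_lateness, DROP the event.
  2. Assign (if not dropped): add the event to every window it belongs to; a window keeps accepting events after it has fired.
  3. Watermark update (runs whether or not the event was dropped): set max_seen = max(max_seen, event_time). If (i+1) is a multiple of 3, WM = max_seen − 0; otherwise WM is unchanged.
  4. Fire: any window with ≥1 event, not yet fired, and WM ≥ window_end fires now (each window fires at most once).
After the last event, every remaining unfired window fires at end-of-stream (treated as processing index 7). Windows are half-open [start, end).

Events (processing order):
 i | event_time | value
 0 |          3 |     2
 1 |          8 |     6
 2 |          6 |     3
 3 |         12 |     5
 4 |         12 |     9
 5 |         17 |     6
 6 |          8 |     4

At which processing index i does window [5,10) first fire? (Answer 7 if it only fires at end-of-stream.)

i=0 t=3 v=2: → [0,5); WM=−∞
i=1 t=8 v=6: → [5,10); WM=−∞
i=2 t=6 v=3: → [5,10); WM=8; [0,5) fires=1
i=3 t=12 v=5: → [10,15); WM=8
i=4 t=12 v=9: → [10,15); WM=8
i=5 t=17 v=6: → [15,20); WM=17; [5,10) fires=2 [10,15) fires=2
i=6 t=8 v=4: DROP (t<17-2); WM=17

5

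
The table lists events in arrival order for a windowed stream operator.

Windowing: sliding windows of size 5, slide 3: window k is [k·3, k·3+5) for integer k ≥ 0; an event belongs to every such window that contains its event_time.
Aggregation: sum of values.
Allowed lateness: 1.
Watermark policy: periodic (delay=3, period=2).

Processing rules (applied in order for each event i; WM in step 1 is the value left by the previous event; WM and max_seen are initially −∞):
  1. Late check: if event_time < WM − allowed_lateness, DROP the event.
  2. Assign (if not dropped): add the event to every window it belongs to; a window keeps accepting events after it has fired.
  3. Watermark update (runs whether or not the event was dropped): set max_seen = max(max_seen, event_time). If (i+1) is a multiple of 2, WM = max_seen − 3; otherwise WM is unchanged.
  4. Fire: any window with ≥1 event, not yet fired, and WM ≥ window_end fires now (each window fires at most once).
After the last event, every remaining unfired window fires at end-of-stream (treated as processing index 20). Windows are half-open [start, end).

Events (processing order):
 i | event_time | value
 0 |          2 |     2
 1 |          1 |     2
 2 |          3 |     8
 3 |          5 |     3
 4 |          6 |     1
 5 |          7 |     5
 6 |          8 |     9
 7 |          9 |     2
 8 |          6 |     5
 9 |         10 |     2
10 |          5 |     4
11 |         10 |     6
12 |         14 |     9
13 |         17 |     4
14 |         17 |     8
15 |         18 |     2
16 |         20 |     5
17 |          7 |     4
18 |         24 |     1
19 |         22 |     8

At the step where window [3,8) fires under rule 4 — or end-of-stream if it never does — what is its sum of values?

22

i=0 t=2 v=2: → [0,5); WM=−∞
i=1 t=1 v=2: → [0,5); WM=-1
i=2 t=3 v=8: → [3,8),[0,5); WM=-1
i=3 t=5 v=3: → [3,8); WM=2
i=4 t=6 v=1: → [6,11),[3,8); WM=2
i=5 t=7 v=5: → [6,11),[3,8); WM=4
i=6 t=8 v=9: → [6,11); WM=4
i=7 t=9 v=2: → [9,14),[6,11); WM=6; [0,5) fires=12
i=8 t=6 v=5: → [6,11),[3,8); WM=6
i=9 t=10 v=2: → [9,14),[6,11); WM=7
i=10 t=5 v=4: DROP (t<7-1); WM=7
i=11 t=10 v=6: → [9,14),[6,11); WM=7
i=12 t=14 v=9: → [12,17); WM=7
i=13 t=17 v=4: → [15,20); WM=14; [3,8) fires=22 [6,11) fires=30 [9,14) fires=10
i=14 t=17 v=8: → [15,20); WM=14
i=15 t=18 v=2: → [18,23),[15,20); WM=15
i=16 t=20 v=5: → [18,23); WM=15
i=17 t=7 v=4: DROP (t<15-1); WM=17; [12,17) fires=9
i=18 t=24 v=1: → [24,29),[21,26); WM=17
i=19 t=22 v=8: → [21,26),[18,23); WM=21; [15,20) fires=14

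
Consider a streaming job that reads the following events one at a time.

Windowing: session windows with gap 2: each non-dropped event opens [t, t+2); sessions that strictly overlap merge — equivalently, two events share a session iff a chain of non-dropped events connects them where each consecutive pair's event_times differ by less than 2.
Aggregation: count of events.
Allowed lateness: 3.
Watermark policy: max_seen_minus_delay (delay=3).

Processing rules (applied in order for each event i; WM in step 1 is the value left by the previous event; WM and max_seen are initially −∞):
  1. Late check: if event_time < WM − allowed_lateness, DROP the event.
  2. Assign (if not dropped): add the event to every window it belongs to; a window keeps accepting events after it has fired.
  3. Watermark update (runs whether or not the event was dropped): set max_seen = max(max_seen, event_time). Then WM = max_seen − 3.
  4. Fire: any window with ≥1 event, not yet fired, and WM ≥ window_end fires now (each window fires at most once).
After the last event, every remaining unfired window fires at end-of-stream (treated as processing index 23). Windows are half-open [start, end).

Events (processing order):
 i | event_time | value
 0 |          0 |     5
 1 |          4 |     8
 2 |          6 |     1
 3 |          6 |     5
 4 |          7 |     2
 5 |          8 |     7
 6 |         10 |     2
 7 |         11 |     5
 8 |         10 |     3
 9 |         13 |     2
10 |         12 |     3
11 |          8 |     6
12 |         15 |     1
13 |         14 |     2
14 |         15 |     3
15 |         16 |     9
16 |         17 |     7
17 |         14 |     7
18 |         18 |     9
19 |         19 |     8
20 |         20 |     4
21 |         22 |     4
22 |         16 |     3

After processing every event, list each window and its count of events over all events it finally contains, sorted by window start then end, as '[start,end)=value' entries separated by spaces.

i=0 t=0 v=5: → [0,2); WM=-3
i=1 t=4 v=8: → [4,6); WM=1
i=2 t=6 v=1: → [6,8); WM=3
i=3 t=6 v=5: → [6,8); WM=3
i=4 t=7 v=2: → [6,9); WM=4
i=5 t=8 v=7: → [6,10); WM=5
i=6 t=10 v=2: → [10,12); WM=7
i=7 t=11 v=5: → [10,13); WM=8
i=8 t=10 v=3: → [10,13); WM=8
i=9 t=13 v=2: → [13,15); WM=10
i=10 t=12 v=3: → [10,15); WM=10
i=11 t=8 v=6: → [6,10); WM=10
i=12 t=15 v=1: → [15,17); WM=12
i=13 t=14 v=2: → [10,17); WM=12
i=14 t=15 v=3: → [10,17); WM=12
i=15 t=16 v=9: → [10,18); WM=13
i=16 t=17 v=7: → [10,19); WM=14
i=17 t=14 v=7: → [10,19); WM=14
i=18 t=18 v=9: → [10,20); WM=15
i=19 t=19 v=8: → [10,21); WM=16
i=20 t=20 v=4: → [10,22); WM=17
i=21 t=22 v=4: → [22,24); WM=19
i=22 t=16 v=3: → [10,22); WM=19

[0,2)=1 [4,6)=1 [6,10)=5 [10,22)=15 [22,24)=1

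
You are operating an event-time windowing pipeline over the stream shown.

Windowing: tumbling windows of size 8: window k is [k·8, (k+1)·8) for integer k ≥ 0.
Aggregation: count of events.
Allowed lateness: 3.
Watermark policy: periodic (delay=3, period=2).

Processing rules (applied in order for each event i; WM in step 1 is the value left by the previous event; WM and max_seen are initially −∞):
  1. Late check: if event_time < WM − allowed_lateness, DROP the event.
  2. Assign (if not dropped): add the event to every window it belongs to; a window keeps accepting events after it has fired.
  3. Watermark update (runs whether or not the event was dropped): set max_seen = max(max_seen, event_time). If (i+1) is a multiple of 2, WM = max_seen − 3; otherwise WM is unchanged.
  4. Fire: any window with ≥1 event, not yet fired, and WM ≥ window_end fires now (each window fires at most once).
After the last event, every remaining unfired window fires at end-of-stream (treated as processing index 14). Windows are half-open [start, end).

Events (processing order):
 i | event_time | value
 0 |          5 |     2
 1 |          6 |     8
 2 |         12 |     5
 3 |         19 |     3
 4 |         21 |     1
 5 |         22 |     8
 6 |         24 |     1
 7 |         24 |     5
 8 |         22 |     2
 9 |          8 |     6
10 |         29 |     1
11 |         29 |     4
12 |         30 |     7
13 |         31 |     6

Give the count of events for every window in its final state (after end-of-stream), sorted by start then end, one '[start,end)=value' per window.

i=0 t=5 v=2: → [0,8); WM=−∞
i=1 t=6 v=8: → [0,8); WM=3
i=2 t=12 v=5: → [8,16); WM=3
i=3 t=19 v=3: → [16,24); WM=16; [0,8) fires=2 [8,16) fires=1
i=4 t=21 v=1: → [16,24); WM=16
i=5 t=22 v=8: → [16,24); WM=19
i=6 t=24 v=1: → [24,32); WM=19
i=7 t=24 v=5: → [24,32); WM=21
i=8 t=22 v=2: → [16,24); WM=21
i=9 t=8 v=6: DROP (t<21-3); WM=21
i=10 t=29 v=1: → [24,32); WM=21
i=11 t=29 v=4: → [24,32); WM=26; [16,24) fires=4
i=12 t=30 v=7: → [24,32); WM=26
i=13 t=31 v=6: → [24,32); WM=28

[0,8)=2 [8,16)=1 [16,24)=4 [24,32)=6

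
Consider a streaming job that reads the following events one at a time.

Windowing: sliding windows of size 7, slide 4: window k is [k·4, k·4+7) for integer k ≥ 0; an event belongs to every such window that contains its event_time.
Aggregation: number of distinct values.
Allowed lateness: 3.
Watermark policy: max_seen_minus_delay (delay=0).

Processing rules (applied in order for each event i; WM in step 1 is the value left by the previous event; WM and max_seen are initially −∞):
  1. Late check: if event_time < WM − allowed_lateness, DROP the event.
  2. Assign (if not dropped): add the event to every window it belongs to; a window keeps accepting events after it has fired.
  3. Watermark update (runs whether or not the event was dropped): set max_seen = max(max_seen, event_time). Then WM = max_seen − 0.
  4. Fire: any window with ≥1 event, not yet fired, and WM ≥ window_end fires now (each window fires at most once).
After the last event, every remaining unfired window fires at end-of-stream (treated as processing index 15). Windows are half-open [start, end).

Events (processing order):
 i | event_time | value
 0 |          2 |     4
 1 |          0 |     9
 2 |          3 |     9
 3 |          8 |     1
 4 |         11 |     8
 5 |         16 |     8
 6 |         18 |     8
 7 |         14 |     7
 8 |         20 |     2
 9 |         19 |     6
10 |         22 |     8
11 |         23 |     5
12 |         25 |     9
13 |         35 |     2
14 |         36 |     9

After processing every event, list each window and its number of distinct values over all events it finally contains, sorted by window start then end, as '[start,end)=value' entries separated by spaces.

i=0 t=2 v=4: → [0,7); WM=2
i=1 t=0 v=9: → [0,7); WM=2
i=2 t=3 v=9: → [0,7); WM=3
i=3 t=8 v=1: → [8,15),[4,11); WM=8; [0,7) fires=2
i=4 t=11 v=8: → [8,15); WM=11; [4,11) fires=1
i=5 t=16 v=8: → [16,23),[12,19); WM=16; [8,15) fires=2
i=6 t=18 v=8: → [16,23),[12,19); WM=18
i=7 t=14 v=7: DROP (t<18-3); WM=18
i=8 t=20 v=2: → [20,27),[16,23); WM=20; [12,19) fires=1
i=9 t=19 v=6: → [16,23); WM=20
i=10 t=22 v=8: → [20,27),[16,23); WM=22
i=11 t=23 v=5: → [20,27); WM=23; [16,23) fires=3
i=12 t=25 v=9: → [24,31),[20,27); WM=25
i=13 t=35 v=2: → [32,39); WM=35; [20,27) fires=4 [24,31) fires=1
i=14 t=36 v=9: → [36,43),[32,39); WM=36

[0,7)=2 [4,11)=1 [8,15)=2 [12,19)=1 [16,23)=3 [20,27)=4 [24,31)=1 [32,39)=2 [36,43)=1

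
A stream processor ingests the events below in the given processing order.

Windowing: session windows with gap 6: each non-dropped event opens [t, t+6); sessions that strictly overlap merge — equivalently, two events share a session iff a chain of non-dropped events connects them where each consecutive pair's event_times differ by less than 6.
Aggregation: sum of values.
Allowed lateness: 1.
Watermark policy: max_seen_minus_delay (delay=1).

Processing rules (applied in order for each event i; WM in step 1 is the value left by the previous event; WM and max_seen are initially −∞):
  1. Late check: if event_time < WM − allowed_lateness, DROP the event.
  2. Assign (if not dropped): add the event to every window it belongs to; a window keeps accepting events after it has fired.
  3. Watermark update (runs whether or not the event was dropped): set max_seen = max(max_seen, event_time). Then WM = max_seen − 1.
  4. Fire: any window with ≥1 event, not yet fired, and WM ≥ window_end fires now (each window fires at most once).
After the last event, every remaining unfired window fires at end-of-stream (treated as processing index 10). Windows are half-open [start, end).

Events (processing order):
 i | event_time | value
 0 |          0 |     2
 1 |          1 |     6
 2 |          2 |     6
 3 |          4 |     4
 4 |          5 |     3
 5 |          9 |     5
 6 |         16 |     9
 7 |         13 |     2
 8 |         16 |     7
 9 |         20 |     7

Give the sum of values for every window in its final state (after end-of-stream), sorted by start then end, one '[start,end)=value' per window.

i=0 t=0 v=2: → [0,6); WM=-1
i=1 t=1 v=6: → [0,7); WM=0
i=2 t=2 v=6: → [0,8); WM=1
i=3 t=4 v=4: → [0,10); WM=3
i=4 t=5 v=3: → [0,11); WM=4
i=5 t=9 v=5: → [0,15); WM=8
i=6 t=16 v=9: → [16,22); WM=15
i=7 t=13 v=2: DROP (t<15-1); WM=15
i=8 t=16 v=7: → [16,22); WM=15
i=9 t=20 v=7: → [16,26); WM=19

[0,15)=26 [16,26)=23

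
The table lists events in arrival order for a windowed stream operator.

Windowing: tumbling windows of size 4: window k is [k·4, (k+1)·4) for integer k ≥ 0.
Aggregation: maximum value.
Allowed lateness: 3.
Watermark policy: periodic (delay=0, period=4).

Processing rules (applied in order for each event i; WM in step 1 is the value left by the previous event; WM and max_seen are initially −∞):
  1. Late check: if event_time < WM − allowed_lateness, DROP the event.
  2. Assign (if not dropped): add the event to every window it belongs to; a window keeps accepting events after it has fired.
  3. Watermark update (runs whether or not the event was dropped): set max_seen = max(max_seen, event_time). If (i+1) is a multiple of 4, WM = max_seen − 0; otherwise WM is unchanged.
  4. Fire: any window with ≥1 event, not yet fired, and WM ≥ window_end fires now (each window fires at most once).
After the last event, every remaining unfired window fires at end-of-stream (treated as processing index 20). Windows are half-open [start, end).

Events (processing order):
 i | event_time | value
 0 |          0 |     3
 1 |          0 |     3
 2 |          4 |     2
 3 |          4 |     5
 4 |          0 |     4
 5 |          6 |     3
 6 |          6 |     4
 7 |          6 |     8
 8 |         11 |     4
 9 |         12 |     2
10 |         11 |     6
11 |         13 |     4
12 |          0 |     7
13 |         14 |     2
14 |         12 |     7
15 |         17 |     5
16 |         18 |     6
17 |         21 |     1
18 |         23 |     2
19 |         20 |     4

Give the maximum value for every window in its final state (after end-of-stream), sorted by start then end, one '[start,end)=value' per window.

i=0 t=0 v=3: → [0,4); WM=−∞
i=1 t=0 v=3: → [0,4); WM=−∞
i=2 t=4 v=2: → [4,8); WM=−∞
i=3 t=4 v=5: → [4,8); WM=4; [0,4) fires=3
i=4 t=0 v=4: DROP (t<4-3); WM=4
i=5 t=6 v=3: → [4,8); WM=4
i=6 t=6 v=4: → [4,8); WM=4
i=7 t=6 v=8: → [4,8); WM=6
i=8 t=11 v=4: → [8,12); WM=6
i=9 t=12 v=2: → [12,16); WM=6
i=10 t=11 v=6: → [8,12); WM=6
i=11 t=13 v=4: → [12,16); WM=13; [4,8) fires=8 [8,12) fires=6
i=12 t=0 v=7: DROP (t<13-3); WM=13
i=13 t=14 v=2: → [12,16); WM=13
i=14 t=12 v=7: → [12,16); WM=13
i=15 t=17 v=5: → [16,20); WM=17; [12,16) fires=7
i=16 t=18 v=6: → [16,20); WM=17
i=17 t=21 v=1: → [20,24); WM=17
i=18 t=23 v=2: → [20,24); WM=17
i=19 t=20 v=4: → [20,24); WM=23; [16,20) fires=6

[0,4)=3 [4,8)=8 [8,12)=6 [12,16)=7 [16,20)=6 [20,24)=4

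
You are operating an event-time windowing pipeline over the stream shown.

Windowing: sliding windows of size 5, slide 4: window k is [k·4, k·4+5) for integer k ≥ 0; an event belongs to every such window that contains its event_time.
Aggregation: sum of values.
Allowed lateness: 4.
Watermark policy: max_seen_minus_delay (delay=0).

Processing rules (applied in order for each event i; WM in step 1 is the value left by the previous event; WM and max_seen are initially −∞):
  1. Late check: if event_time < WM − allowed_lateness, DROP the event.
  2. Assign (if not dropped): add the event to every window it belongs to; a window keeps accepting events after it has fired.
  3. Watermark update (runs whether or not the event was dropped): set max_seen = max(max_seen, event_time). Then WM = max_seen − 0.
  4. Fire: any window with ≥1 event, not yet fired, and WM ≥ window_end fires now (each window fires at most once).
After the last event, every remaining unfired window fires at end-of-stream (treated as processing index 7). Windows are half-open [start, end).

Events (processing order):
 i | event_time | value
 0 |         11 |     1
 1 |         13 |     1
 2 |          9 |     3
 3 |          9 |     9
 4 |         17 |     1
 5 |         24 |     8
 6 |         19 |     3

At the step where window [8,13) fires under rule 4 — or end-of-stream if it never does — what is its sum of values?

1

i=0 t=11 v=1: → [8,13); WM=11
i=1 t=13 v=1: → [12,17); WM=13; [8,13) fires=1
i=2 t=9 v=3: → [8,13); WM=13
i=3 t=9 v=9: → [8,13); WM=13
i=4 t=17 v=1: → [16,21); WM=17; [12,17) fires=1
i=5 t=24 v=8: → [24,29),[20,25); WM=24; [16,21) fires=1
i=6 t=19 v=3: DROP (t<24-4); WM=24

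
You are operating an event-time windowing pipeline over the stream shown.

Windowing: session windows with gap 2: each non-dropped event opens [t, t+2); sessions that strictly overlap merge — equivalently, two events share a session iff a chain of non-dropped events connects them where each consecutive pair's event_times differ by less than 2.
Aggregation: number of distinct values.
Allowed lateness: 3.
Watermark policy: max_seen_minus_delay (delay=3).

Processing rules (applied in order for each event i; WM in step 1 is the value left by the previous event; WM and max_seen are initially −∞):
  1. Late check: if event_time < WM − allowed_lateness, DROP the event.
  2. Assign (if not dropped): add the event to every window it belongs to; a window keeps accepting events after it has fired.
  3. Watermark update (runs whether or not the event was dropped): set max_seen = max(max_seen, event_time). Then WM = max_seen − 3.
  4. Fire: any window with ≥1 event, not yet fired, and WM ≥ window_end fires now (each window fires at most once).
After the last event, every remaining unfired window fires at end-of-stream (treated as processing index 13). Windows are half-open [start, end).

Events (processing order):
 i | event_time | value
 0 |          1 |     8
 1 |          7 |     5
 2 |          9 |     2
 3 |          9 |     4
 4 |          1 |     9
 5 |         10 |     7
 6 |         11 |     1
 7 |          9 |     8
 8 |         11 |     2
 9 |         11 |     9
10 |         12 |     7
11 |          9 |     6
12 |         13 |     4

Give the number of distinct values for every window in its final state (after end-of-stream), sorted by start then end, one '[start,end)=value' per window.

[1,3)=1 [7,9)=1 [9,15)=7

i=0 t=1 v=8: → [1,3); WM=-2
i=1 t=7 v=5: → [7,9); WM=4
i=2 t=9 v=2: → [9,11); WM=6
i=3 t=9 v=4: → [9,11); WM=6
i=4 t=1 v=9: DROP (t<6-3); WM=6
i=5 t=10 v=7: → [9,12); WM=7
i=6 t=11 v=1: → [9,13); WM=8
i=7 t=9 v=8: → [9,13); WM=8
i=8 t=11 v=2: → [9,13); WM=8
i=9 t=11 v=9: → [9,13); WM=8
i=10 t=12 v=7: → [9,14); WM=9
i=11 t=9 v=6: → [9,14); WM=9
i=12 t=13 v=4: → [9,15); WM=10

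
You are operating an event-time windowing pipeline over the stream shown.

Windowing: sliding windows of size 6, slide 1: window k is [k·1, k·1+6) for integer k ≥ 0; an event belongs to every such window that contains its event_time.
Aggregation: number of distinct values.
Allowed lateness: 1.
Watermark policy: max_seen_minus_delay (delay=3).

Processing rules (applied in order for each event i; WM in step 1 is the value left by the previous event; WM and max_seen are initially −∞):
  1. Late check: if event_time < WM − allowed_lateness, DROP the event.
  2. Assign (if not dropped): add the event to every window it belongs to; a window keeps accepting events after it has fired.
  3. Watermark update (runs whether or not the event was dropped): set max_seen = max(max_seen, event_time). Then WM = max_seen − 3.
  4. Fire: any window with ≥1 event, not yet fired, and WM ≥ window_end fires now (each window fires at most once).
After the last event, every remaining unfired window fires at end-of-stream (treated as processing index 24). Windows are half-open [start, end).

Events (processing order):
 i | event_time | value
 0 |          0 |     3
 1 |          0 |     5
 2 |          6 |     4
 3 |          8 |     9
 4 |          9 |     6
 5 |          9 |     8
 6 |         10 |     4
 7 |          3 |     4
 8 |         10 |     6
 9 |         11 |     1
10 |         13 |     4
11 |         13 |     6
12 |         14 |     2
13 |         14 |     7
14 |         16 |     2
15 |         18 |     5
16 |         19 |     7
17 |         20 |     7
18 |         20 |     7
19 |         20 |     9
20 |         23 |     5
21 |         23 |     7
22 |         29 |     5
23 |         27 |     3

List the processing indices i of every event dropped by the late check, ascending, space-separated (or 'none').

i=0 t=0 v=3: → [0,6); WM=-3
i=1 t=0 v=5: → [0,6); WM=-3
i=2 t=6 v=4: → [6,12),[5,11),[4,10),[3,9),[2,8),[1,7); WM=3
i=3 t=8 v=9: → [8,14),[7,13),[6,12),[5,11),[4,10),[3,9); WM=5
i=4 t=9 v=6: → [9,15),[8,14),[7,13),[6,12),[5,11),[4,10); WM=6; [0,6) fires=2
i=5 t=9 v=8: → [9,15),[8,14),[7,13),[6,12),[5,11),[4,10); WM=6
i=6 t=10 v=4: → [10,16),[9,15),[8,14),[7,13),[6,12),[5,11); WM=7; [1,7) fires=1
i=7 t=3 v=4: DROP (t<7-1); WM=7
i=8 t=10 v=6: → [10,16),[9,15),[8,14),[7,13),[6,12),[5,11); WM=7
i=9 t=11 v=1: → [11,17),[10,16),[9,15),[8,14),[7,13),[6,12); WM=8; [2,8) fires=1
i=10 t=13 v=4: → [13,19),[12,18),[11,17),[10,16),[9,15),[8,14); WM=10; [3,9) fires=2 [4,10) fires=4
i=11 t=13 v=6: → [13,19),[12,18),[11,17),[10,16),[9,15),[8,14); WM=10
i=12 t=14 v=2: → [14,20),[13,19),[12,18),[11,17),[10,16),[9,15); WM=11; [5,11) fires=4
i=13 t=14 v=7: → [14,20),[13,19),[12,18),[11,17),[10,16),[9,15); WM=11
i=14 t=16 v=2: → [16,22),[15,21),[14,20),[13,19),[12,18),[11,17); WM=13; [6,12) fires=5 [7,13) fires=5
i=15 t=18 v=5: → [18,24),[17,23),[16,22),[15,21),[14,20),[13,19); WM=15; [8,14) fires=5 [9,15) fires=6
i=16 t=19 v=7: → [19,25),[18,24),[17,23),[16,22),[15,21),[14,20); WM=16; [10,16) fires=5
i=17 t=20 v=7: → [20,26),[19,25),[18,24),[17,23),[16,22),[15,21); WM=17; [11,17) fires=5
i=18 t=20 v=7: → [20,26),[19,25),[18,24),[17,23),[16,22),[15,21); WM=17
i=19 t=20 v=9: → [20,26),[19,25),[18,24),[17,23),[16,22),[15,21); WM=17
i=20 t=23 v=5: → [23,29),[22,28),[21,27),[20,26),[19,25),[18,24); WM=20; [12,18) fires=4 [13,19) fires=5 [14,20) fires=3
i=21 t=23 v=7: → [23,29),[22,28),[21,27),[20,26),[19,25),[18,24); WM=20
i=22 t=29 v=5: → [29,35),[28,34),[27,33),[26,32),[25,31),[24,30); WM=26; [15,21) fires=4 [16,22) fires=4 [17,23) fires=3 [18,24) fires=3 [19,25) fires=3 [20,26) fires=3
i=23 t=27 v=3: → [27,33),[26,32),[25,31),[24,30),[23,29),[22,28); WM=26

7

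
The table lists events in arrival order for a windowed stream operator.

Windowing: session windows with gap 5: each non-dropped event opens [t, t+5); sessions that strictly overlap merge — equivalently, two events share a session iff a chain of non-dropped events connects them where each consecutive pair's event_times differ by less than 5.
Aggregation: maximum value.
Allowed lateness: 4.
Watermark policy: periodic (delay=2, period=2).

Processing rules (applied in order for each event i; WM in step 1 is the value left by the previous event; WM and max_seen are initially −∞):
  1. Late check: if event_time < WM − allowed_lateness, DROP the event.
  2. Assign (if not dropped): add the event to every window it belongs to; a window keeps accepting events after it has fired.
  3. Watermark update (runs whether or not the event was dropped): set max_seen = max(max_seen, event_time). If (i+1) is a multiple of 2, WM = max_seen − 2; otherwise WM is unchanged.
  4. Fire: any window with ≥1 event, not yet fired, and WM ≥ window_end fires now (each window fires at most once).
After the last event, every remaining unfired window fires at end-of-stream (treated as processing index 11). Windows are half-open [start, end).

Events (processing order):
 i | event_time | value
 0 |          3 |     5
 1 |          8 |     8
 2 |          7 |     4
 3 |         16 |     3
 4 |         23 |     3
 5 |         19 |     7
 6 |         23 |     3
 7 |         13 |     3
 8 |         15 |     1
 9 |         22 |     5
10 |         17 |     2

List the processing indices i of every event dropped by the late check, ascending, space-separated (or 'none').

7 8

i=0 t=3 v=5: → [3,8); WM=−∞
i=1 t=8 v=8: → [8,13); WM=6
i=2 t=7 v=4: → [3,13); WM=6
i=3 t=16 v=3: → [16,21); WM=14
i=4 t=23 v=3: → [23,28); WM=14
i=5 t=19 v=7: → [16,28); WM=21
i=6 t=23 v=3: → [16,28); WM=21
i=7 t=13 v=3: DROP (t<21-4); WM=21
i=8 t=15 v=1: DROP (t<21-4); WM=21
i=9 t=22 v=5: → [16,28); WM=21
i=10 t=17 v=2: → [16,28); WM=21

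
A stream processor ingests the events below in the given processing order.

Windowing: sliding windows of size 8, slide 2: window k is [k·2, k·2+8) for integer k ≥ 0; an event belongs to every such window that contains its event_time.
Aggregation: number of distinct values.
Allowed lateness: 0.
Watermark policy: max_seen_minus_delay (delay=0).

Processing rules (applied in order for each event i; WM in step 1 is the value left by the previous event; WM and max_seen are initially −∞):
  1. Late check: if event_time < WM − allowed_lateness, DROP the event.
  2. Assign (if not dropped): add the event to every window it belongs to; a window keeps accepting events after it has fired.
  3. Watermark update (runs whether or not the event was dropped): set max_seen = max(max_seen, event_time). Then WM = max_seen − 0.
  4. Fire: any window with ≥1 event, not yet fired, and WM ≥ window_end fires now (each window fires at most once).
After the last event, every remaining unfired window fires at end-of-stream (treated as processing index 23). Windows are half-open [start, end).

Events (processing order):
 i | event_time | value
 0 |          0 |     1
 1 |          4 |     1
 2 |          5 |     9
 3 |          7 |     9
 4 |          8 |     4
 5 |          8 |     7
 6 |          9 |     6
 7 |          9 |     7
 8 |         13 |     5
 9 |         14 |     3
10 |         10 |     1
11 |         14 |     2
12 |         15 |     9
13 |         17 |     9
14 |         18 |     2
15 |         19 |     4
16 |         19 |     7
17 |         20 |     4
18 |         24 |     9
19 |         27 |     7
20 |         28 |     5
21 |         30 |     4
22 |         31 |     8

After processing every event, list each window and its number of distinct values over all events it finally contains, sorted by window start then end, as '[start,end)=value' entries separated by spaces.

i=0 t=0 v=1: → [0,8); WM=0
i=1 t=4 v=1: → [4,12),[2,10),[0,8); WM=4
i=2 t=5 v=9: → [4,12),[2,10),[0,8); WM=5
i=3 t=7 v=9: → [6,14),[4,12),[2,10),[0,8); WM=7
i=4 t=8 v=4: → [8,16),[6,14),[4,12),[2,10); WM=8; [0,8) fires=2
i=5 t=8 v=7: → [8,16),[6,14),[4,12),[2,10); WM=8
i=6 t=9 v=6: → [8,16),[6,14),[4,12),[2,10); WM=9
i=7 t=9 v=7: → [8,16),[6,14),[4,12),[2,10); WM=9
i=8 t=13 v=5: → [12,20),[10,18),[8,16),[6,14); WM=13; [2,10) fires=5 [4,12) fires=5
i=9 t=14 v=3: → [14,22),[12,20),[10,18),[8,16); WM=14; [6,14) fires=5
i=10 t=10 v=1: DROP (t<14-0); WM=14
i=11 t=14 v=2: → [14,22),[12,20),[10,18),[8,16); WM=14
i=12 t=15 v=9: → [14,22),[12,20),[10,18),[8,16); WM=15
i=13 t=17 v=9: → [16,24),[14,22),[12,20),[10,18); WM=17; [8,16) fires=7
i=14 t=18 v=2: → [18,26),[16,24),[14,22),[12,20); WM=18; [10,18) fires=4
i=15 t=19 v=4: → [18,26),[16,24),[14,22),[12,20); WM=19
i=16 t=19 v=7: → [18,26),[16,24),[14,22),[12,20); WM=19
i=17 t=20 v=4: → [20,28),[18,26),[16,24),[14,22); WM=20; [12,20) fires=6
i=18 t=24 v=9: → [24,32),[22,30),[20,28),[18,26); WM=24; [14,22) fires=5 [16,24) fires=4
i=19 t=27 v=7: → [26,34),[24,32),[22,30),[20,28); WM=27; [18,26) fires=4
i=20 t=28 v=5: → [28,36),[26,34),[24,32),[22,30); WM=28; [20,28) fires=3
i=21 t=30 v=4: → [30,38),[28,36),[26,34),[24,32); WM=30; [22,30) fires=3
i=22 t=31 v=8: → [30,38),[28,36),[26,34),[24,32); WM=31

[0,8)=2 [2,10)=5 [4,12)=5 [6,14)=5 [8,16)=7 [10,18)=4 [12,20)=6 [14,22)=5 [16,24)=4 [18,26)=4 [20,28)=3 [22,30)=3 [24,32)=5 [26,34)=4 [28,36)=3 [30,38)=2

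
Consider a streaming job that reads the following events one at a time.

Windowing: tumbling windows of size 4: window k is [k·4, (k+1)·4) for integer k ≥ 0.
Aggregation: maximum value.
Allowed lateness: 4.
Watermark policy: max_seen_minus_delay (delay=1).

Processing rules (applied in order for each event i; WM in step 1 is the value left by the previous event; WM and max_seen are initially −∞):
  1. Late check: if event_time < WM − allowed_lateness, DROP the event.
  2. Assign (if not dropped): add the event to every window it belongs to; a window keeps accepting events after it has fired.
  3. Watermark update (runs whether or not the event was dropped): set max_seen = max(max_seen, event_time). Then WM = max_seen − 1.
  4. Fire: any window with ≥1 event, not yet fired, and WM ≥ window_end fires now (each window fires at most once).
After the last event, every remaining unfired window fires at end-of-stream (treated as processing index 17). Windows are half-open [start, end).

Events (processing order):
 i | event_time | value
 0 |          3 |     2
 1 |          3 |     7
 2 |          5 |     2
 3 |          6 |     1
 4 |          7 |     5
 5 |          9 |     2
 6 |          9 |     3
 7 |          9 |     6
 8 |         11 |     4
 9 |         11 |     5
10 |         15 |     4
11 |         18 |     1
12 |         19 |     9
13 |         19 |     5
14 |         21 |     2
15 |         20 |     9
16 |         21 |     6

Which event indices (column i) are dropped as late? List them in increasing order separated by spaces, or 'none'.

i=0 t=3 v=2: → [0,4); WM=2
i=1 t=3 v=7: → [0,4); WM=2
i=2 t=5 v=2: → [4,8); WM=4; [0,4) fires=7
i=3 t=6 v=1: → [4,8); WM=5
i=4 t=7 v=5: → [4,8); WM=6
i=5 t=9 v=2: → [8,12); WM=8; [4,8) fires=5
i=6 t=9 v=3: → [8,12); WM=8
i=7 t=9 v=6: → [8,12); WM=8
i=8 t=11 v=4: → [8,12); WM=10
i=9 t=11 v=5: → [8,12); WM=10
i=10 t=15 v=4: → [12,16); WM=14; [8,12) fires=6
i=11 t=18 v=1: → [16,20); WM=17; [12,16) fires=4
i=12 t=19 v=9: → [16,20); WM=18
i=13 t=19 v=5: → [16,20); WM=18
i=14 t=21 v=2: → [20,24); WM=20; [16,20) fires=9
i=15 t=20 v=9: → [20,24); WM=20
i=16 t=21 v=6: → [20,24); WM=20

none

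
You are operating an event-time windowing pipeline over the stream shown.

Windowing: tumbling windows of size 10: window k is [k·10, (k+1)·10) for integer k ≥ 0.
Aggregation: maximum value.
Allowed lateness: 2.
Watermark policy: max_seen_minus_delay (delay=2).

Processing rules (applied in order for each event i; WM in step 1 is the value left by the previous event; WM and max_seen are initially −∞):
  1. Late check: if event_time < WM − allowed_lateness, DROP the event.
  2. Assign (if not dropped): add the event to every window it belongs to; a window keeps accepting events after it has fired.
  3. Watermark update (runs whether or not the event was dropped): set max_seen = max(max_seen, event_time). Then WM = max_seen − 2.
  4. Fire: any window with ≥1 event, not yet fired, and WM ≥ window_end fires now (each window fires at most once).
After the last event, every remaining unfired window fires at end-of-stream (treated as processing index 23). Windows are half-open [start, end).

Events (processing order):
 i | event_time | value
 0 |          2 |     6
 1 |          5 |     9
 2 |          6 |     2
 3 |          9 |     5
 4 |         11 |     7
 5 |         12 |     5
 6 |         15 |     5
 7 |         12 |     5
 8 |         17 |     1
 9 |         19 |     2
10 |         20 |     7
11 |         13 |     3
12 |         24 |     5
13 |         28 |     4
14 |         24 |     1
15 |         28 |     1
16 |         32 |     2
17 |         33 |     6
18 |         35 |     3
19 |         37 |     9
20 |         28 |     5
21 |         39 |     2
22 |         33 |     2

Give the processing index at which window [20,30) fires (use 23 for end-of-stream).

i=0 t=2 v=6: → [0,10); WM=0
i=1 t=5 v=9: → [0,10); WM=3
i=2 t=6 v=2: → [0,10); WM=4
i=3 t=9 v=5: → [0,10); WM=7
i=4 t=11 v=7: → [10,20); WM=9
i=5 t=12 v=5: → [10,20); WM=10; [0,10) fires=9
i=6 t=15 v=5: → [10,20); WM=13
i=7 t=12 v=5: → [10,20); WM=13
i=8 t=17 v=1: → [10,20); WM=15
i=9 t=19 v=2: → [10,20); WM=17
i=10 t=20 v=7: → [20,30); WM=18
i=11 t=13 v=3: DROP (t<18-2); WM=18
i=12 t=24 v=5: → [20,30); WM=22; [10,20) fires=7
i=13 t=28 v=4: → [20,30); WM=26
i=14 t=24 v=1: → [20,30); WM=26
i=15 t=28 v=1: → [20,30); WM=26
i=16 t=32 v=2: → [30,40); WM=30; [20,30) fires=7
i=17 t=33 v=6: → [30,40); WM=31
i=18 t=35 v=3: → [30,40); WM=33
i=19 t=37 v=9: → [30,40); WM=35
i=20 t=28 v=5: DROP (t<35-2); WM=35
i=21 t=39 v=2: → [30,40); WM=37
i=22 t=33 v=2: DROP (t<37-2); WM=37

16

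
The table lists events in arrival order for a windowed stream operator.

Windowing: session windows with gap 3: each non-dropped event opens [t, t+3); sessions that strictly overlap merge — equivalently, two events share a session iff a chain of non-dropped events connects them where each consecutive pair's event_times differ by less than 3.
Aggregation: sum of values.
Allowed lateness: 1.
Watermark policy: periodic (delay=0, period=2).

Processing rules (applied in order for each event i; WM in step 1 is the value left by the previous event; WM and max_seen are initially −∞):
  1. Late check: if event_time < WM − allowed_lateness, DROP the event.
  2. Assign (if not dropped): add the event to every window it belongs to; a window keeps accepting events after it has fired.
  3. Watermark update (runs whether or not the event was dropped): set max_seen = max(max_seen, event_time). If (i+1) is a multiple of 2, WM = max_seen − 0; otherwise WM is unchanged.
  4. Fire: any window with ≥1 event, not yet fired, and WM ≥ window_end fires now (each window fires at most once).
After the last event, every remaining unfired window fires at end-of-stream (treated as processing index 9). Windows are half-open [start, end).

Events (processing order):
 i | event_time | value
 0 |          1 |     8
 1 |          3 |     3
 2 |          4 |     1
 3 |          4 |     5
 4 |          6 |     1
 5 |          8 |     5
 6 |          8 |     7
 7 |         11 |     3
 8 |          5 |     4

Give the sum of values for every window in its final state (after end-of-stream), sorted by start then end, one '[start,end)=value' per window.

i=0 t=1 v=8: → [1,4); WM=−∞
i=1 t=3 v=3: → [1,6); WM=3
i=2 t=4 v=1: → [1,7); WM=3
i=3 t=4 v=5: → [1,7); WM=4
i=4 t=6 v=1: → [1,9); WM=4
i=5 t=8 v=5: → [1,11); WM=8
i=6 t=8 v=7: → [1,11); WM=8
i=7 t=11 v=3: → [11,14); WM=11
i=8 t=5 v=4: DROP (t<11-1); WM=11

[1,11)=30 [11,14)=3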